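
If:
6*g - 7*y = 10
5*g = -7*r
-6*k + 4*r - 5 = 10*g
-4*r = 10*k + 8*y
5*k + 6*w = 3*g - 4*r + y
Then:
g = -415/366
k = 2045/1281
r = 2075/2562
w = -715/252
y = -1025/427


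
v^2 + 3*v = v*(v + 3)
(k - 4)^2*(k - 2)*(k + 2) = k^4 - 8*k^3 + 12*k^2 + 32*k - 64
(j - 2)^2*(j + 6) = j^3 + 2*j^2 - 20*j + 24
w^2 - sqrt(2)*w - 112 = (w - 8*sqrt(2))*(w + 7*sqrt(2))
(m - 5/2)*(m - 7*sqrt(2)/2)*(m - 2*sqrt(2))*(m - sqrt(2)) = m^4 - 13*sqrt(2)*m^3/2 - 5*m^3/2 + 65*sqrt(2)*m^2/4 + 25*m^2 - 125*m/2 - 14*sqrt(2)*m + 35*sqrt(2)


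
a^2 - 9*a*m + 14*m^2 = (a - 7*m)*(a - 2*m)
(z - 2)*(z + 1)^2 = z^3 - 3*z - 2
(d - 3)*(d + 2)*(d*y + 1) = d^3*y - d^2*y + d^2 - 6*d*y - d - 6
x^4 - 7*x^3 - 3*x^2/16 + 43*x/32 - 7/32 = (x - 7)*(x - 1/4)^2*(x + 1/2)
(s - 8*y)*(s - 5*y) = s^2 - 13*s*y + 40*y^2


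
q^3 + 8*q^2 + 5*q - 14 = (q - 1)*(q + 2)*(q + 7)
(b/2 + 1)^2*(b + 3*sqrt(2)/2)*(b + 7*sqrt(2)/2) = b^4/4 + b^3 + 5*sqrt(2)*b^3/4 + 29*b^2/8 + 5*sqrt(2)*b^2 + 5*sqrt(2)*b + 21*b/2 + 21/2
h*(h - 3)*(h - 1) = h^3 - 4*h^2 + 3*h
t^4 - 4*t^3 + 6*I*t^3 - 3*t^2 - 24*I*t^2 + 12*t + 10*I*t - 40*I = (t - 4)*(t - I)*(t + 2*I)*(t + 5*I)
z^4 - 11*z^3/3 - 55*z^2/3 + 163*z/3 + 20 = (z - 5)*(z - 3)*(z + 1/3)*(z + 4)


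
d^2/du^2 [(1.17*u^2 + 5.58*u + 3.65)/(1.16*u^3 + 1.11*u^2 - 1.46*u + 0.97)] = (3.148704*u^6 + 45.050688*u^5 + 113.9352*u^4 + 93.20808*u^3 - 93.008676*u^2 - 96.180936*u + 25.707268)/(1.560896*u^9 + 4.480848*u^8 - 1.60602*u^7 - 5.996049*u^6 + 9.515202*u^5 + 0.826886999999999*u^4 - 9.269696*u^3 + 9.336153*u^2 - 4.121142*u + 0.912673)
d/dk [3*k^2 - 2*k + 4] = 6*k - 2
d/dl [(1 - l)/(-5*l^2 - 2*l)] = (-5*l^2 + 10*l + 2)/(l^2*(25*l^2 + 20*l + 4))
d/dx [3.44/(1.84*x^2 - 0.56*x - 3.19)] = (1.9264 - 12.6592*x)/(-1.84*x^2 + 0.56*x + 3.19)^2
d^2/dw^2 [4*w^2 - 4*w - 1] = 8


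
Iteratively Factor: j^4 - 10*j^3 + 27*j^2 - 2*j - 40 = (j + 1)*(j^3 - 11*j^2 + 38*j - 40) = (j - 2)*(j + 1)*(j^2 - 9*j + 20) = (j - 5)*(j - 2)*(j + 1)*(j - 4)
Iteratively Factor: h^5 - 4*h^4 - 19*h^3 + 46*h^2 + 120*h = (h - 4)*(h^4 - 19*h^2 - 30*h) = h*(h - 4)*(h^3 - 19*h - 30) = h*(h - 5)*(h - 4)*(h^2 + 5*h + 6) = h*(h - 5)*(h - 4)*(h + 2)*(h + 3)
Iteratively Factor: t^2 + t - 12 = (t + 4)*(t - 3)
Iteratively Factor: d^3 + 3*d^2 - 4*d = (d)*(d^2 + 3*d - 4) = d*(d + 4)*(d - 1)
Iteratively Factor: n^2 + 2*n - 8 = (n + 4)*(n - 2)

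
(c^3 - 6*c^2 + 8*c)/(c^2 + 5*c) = (c^2 - 6*c + 8)/(c + 5)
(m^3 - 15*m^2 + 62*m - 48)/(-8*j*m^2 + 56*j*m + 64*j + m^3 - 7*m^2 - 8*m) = (-m^2 + 7*m - 6)/(8*j*m + 8*j - m^2 - m)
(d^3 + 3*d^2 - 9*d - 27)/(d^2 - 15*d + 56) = (d^3 + 3*d^2 - 9*d - 27)/(d^2 - 15*d + 56)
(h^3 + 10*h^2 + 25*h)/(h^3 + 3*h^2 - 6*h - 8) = h*(h^2 + 10*h + 25)/(h^3 + 3*h^2 - 6*h - 8)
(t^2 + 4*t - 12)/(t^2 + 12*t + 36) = (t - 2)/(t + 6)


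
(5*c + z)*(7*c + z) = 35*c^2 + 12*c*z + z^2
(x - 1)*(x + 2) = x^2 + x - 2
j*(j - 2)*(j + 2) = j^3 - 4*j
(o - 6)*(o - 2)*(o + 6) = o^3 - 2*o^2 - 36*o + 72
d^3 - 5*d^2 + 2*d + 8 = (d - 4)*(d - 2)*(d + 1)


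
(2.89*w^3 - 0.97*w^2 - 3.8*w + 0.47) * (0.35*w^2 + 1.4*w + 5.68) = 1.0115*w^5 + 3.7065*w^4 + 13.7272*w^3 - 10.6651*w^2 - 20.926*w + 2.6696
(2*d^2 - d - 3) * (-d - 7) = -2*d^3 - 13*d^2 + 10*d + 21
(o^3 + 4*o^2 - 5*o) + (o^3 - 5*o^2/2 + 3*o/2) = 2*o^3 + 3*o^2/2 - 7*o/2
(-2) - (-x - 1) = x - 1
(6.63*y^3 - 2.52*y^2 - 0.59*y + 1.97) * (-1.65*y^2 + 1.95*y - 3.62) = -10.9395*y^5 + 17.0865*y^4 - 27.9411*y^3 + 4.7214*y^2 + 5.9773*y - 7.1314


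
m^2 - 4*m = m*(m - 4)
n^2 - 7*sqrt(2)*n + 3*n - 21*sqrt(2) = (n + 3)*(n - 7*sqrt(2))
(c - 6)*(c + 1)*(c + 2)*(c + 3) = c^4 - 25*c^2 - 60*c - 36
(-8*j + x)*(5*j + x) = -40*j^2 - 3*j*x + x^2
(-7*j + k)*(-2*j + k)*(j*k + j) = 14*j^3*k + 14*j^3 - 9*j^2*k^2 - 9*j^2*k + j*k^3 + j*k^2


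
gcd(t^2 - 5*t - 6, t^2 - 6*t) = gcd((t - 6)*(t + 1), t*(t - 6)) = t - 6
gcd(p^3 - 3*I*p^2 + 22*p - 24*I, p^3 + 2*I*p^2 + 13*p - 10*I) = p - I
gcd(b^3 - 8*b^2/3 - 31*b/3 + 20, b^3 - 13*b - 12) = b^2 - b - 12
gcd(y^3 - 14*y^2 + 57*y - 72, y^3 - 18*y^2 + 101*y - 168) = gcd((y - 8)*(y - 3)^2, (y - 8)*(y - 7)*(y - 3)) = y^2 - 11*y + 24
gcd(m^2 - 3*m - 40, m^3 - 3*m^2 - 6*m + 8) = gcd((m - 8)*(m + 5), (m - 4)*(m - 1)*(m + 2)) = 1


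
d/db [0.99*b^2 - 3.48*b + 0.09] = 1.98*b - 3.48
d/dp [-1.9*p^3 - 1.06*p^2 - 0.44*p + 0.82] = -5.7*p^2 - 2.12*p - 0.44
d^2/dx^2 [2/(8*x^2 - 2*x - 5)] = 16*(16*x^2 - 4*x - (8*x - 1)^2 - 10)/(-8*x^2 + 2*x + 5)^3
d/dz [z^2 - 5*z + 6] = 2*z - 5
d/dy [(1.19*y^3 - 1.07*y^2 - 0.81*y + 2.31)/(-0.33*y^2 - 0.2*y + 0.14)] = (-0.3927*y^4 - 0.476*y^3 + 0.4465*y^2 + 1.225*y + 0.3486)/(0.1089*y^4 + 0.132*y^3 - 0.0524*y^2 - 0.056*y + 0.0196)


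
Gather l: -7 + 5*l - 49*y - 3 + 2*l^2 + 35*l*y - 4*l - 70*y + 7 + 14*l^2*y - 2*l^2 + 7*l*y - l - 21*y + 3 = 14*l^2*y + 42*l*y - 140*y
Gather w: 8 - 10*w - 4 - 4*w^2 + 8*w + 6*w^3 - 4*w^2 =6*w^3 - 8*w^2 - 2*w + 4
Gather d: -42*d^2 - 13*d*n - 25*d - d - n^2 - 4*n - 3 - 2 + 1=-42*d^2 + d*(-13*n - 26) - n^2 - 4*n - 4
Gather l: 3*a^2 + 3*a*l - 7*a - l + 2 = 3*a^2 - 7*a + l*(3*a - 1) + 2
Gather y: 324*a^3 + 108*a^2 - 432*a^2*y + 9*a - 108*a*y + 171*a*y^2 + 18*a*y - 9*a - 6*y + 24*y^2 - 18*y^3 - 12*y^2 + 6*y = 324*a^3 + 108*a^2 - 18*y^3 + y^2*(171*a + 12) + y*(-432*a^2 - 90*a)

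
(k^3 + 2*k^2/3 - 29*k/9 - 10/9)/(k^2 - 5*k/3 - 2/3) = (3*k^2 + k - 10)/(3*(k - 2))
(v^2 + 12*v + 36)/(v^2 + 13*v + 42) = (v + 6)/(v + 7)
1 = 1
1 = 1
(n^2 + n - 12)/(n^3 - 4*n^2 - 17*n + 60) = 1/(n - 5)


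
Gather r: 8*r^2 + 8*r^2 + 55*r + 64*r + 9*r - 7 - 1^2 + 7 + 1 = 16*r^2 + 128*r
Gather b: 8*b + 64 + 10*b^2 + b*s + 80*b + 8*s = 10*b^2 + b*(s + 88) + 8*s + 64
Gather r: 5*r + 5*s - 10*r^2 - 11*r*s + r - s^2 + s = -10*r^2 + r*(6 - 11*s) - s^2 + 6*s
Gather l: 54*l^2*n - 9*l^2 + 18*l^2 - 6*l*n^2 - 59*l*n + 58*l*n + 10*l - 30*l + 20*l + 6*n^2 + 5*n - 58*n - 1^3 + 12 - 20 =l^2*(54*n + 9) + l*(-6*n^2 - n) + 6*n^2 - 53*n - 9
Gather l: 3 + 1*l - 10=l - 7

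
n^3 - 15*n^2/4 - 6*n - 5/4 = (n - 5)*(n + 1/4)*(n + 1)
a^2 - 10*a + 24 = (a - 6)*(a - 4)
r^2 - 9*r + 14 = (r - 7)*(r - 2)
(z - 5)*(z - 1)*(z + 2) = z^3 - 4*z^2 - 7*z + 10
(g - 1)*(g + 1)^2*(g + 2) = g^4 + 3*g^3 + g^2 - 3*g - 2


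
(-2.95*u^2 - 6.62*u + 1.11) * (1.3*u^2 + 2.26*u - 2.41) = -3.835*u^4 - 15.273*u^3 - 6.4087*u^2 + 18.4628*u - 2.6751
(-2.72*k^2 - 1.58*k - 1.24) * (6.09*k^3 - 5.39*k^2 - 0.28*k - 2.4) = -16.5648*k^5 + 5.0386*k^4 + 1.7262*k^3 + 13.654*k^2 + 4.1392*k + 2.976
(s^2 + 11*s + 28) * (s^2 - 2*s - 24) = s^4 + 9*s^3 - 18*s^2 - 320*s - 672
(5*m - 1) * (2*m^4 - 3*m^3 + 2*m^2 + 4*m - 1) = 10*m^5 - 17*m^4 + 13*m^3 + 18*m^2 - 9*m + 1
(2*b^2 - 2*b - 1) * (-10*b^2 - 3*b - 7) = -20*b^4 + 14*b^3 + 2*b^2 + 17*b + 7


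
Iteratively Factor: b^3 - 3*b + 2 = (b - 1)*(b^2 + b - 2) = (b - 1)^2*(b + 2)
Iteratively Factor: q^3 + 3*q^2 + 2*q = (q)*(q^2 + 3*q + 2) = q*(q + 2)*(q + 1)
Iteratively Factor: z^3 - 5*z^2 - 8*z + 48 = (z - 4)*(z^2 - z - 12) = (z - 4)^2*(z + 3)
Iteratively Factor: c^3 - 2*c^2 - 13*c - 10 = (c - 5)*(c^2 + 3*c + 2) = (c - 5)*(c + 2)*(c + 1)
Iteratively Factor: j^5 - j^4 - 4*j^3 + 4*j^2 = (j)*(j^4 - j^3 - 4*j^2 + 4*j) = j*(j - 2)*(j^3 + j^2 - 2*j) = j*(j - 2)*(j + 2)*(j^2 - j) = j^2*(j - 2)*(j + 2)*(j - 1)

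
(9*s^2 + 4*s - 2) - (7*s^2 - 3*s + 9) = 2*s^2 + 7*s - 11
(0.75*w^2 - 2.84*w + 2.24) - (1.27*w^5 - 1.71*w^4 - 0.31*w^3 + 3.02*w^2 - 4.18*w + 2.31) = -1.27*w^5 + 1.71*w^4 + 0.31*w^3 - 2.27*w^2 + 1.34*w - 0.0699999999999998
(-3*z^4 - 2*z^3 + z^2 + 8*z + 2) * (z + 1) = -3*z^5 - 5*z^4 - z^3 + 9*z^2 + 10*z + 2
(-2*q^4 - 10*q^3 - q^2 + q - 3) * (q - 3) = -2*q^5 - 4*q^4 + 29*q^3 + 4*q^2 - 6*q + 9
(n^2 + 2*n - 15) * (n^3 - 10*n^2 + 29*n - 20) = n^5 - 8*n^4 - 6*n^3 + 188*n^2 - 475*n + 300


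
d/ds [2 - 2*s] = -2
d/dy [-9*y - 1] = -9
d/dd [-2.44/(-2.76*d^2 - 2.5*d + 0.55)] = (-13.4688*d - 6.1)/(2.76*d^2 + 2.5*d - 0.55)^2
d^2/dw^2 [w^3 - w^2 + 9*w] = 6*w - 2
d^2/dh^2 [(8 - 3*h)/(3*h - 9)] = -2/(3*(h - 3)^3)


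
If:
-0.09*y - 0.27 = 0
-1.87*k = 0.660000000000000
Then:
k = -0.35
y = -3.00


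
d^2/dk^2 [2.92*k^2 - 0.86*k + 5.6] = 5.84000000000000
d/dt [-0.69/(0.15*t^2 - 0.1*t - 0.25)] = (0.207*t - 0.069)/(-0.15*t^2 + 0.1*t + 0.25)^2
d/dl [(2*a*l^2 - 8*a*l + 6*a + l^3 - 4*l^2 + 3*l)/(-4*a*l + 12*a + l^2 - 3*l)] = (-8*a^2 - 8*a*l + 6*a + l^2)/(16*a^2 - 8*a*l + l^2)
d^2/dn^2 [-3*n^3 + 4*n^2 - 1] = 8 - 18*n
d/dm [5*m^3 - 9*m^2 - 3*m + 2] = 15*m^2 - 18*m - 3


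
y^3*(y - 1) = y^4 - y^3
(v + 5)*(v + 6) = v^2 + 11*v + 30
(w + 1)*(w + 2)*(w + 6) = w^3 + 9*w^2 + 20*w + 12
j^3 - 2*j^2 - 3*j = j*(j - 3)*(j + 1)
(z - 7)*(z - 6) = z^2 - 13*z + 42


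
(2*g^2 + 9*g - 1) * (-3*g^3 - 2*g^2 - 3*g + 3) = -6*g^5 - 31*g^4 - 21*g^3 - 19*g^2 + 30*g - 3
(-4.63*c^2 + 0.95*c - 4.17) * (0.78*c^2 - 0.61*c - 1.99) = -3.6114*c^4 + 3.5653*c^3 + 5.3816*c^2 + 0.6532*c + 8.2983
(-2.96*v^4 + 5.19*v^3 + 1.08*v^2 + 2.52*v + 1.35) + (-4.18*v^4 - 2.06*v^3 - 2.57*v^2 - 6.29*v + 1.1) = -7.14*v^4 + 3.13*v^3 - 1.49*v^2 - 3.77*v + 2.45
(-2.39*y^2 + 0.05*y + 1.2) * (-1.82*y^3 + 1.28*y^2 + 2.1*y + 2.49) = 4.3498*y^5 - 3.1502*y^4 - 7.139*y^3 - 4.3101*y^2 + 2.6445*y + 2.988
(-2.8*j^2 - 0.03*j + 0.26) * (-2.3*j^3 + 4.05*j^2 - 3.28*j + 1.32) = 6.44*j^5 - 11.271*j^4 + 8.4645*j^3 - 2.5446*j^2 - 0.8924*j + 0.3432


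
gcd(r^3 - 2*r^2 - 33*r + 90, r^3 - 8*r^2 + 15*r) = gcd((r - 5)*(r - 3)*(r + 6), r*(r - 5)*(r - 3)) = r^2 - 8*r + 15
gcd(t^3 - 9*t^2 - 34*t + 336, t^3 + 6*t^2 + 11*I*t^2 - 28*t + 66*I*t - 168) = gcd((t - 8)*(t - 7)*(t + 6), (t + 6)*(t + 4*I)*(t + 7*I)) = t + 6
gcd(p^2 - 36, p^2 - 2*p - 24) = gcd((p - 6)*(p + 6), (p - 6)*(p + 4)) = p - 6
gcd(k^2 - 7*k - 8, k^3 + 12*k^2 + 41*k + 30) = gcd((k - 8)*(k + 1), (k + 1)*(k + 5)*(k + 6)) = k + 1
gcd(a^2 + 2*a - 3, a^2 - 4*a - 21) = a + 3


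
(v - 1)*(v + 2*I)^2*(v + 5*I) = v^4 - v^3 + 9*I*v^3 - 24*v^2 - 9*I*v^2 + 24*v - 20*I*v + 20*I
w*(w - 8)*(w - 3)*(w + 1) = w^4 - 10*w^3 + 13*w^2 + 24*w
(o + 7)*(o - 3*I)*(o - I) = o^3 + 7*o^2 - 4*I*o^2 - 3*o - 28*I*o - 21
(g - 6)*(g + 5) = g^2 - g - 30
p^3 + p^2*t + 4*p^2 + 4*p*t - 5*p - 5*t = (p - 1)*(p + 5)*(p + t)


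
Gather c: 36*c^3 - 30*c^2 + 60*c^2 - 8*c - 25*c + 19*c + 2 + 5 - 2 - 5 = 36*c^3 + 30*c^2 - 14*c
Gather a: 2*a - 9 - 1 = 2*a - 10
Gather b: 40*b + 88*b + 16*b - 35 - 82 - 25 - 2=144*b - 144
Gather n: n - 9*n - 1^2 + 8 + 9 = 16 - 8*n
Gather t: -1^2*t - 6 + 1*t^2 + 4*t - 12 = t^2 + 3*t - 18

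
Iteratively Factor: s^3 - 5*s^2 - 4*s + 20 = (s - 2)*(s^2 - 3*s - 10) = (s - 5)*(s - 2)*(s + 2)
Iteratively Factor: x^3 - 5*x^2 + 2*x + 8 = (x + 1)*(x^2 - 6*x + 8) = (x - 4)*(x + 1)*(x - 2)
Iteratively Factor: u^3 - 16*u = (u - 4)*(u^2 + 4*u) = u*(u - 4)*(u + 4)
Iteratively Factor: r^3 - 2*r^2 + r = (r - 1)*(r^2 - r) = r*(r - 1)*(r - 1)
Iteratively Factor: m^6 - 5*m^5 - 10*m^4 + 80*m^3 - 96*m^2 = (m + 4)*(m^5 - 9*m^4 + 26*m^3 - 24*m^2) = m*(m + 4)*(m^4 - 9*m^3 + 26*m^2 - 24*m) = m*(m - 3)*(m + 4)*(m^3 - 6*m^2 + 8*m) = m*(m - 4)*(m - 3)*(m + 4)*(m^2 - 2*m) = m^2*(m - 4)*(m - 3)*(m + 4)*(m - 2)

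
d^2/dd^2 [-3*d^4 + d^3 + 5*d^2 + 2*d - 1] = -36*d^2 + 6*d + 10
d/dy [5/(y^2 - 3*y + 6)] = 5*(3 - 2*y)/(y^2 - 3*y + 6)^2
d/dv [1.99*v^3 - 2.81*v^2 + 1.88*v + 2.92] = 5.97*v^2 - 5.62*v + 1.88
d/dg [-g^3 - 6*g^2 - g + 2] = -3*g^2 - 12*g - 1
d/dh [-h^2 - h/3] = -2*h - 1/3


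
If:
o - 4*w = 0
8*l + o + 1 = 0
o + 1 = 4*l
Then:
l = 0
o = -1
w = -1/4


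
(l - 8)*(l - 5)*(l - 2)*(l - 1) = l^4 - 16*l^3 + 81*l^2 - 146*l + 80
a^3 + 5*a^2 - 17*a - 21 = (a - 3)*(a + 1)*(a + 7)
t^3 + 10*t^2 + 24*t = t*(t + 4)*(t + 6)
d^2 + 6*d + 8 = (d + 2)*(d + 4)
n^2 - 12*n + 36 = (n - 6)^2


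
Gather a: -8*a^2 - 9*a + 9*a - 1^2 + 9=8 - 8*a^2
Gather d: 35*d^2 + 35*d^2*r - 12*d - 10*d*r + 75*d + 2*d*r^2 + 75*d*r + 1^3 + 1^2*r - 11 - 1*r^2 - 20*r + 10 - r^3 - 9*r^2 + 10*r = d^2*(35*r + 35) + d*(2*r^2 + 65*r + 63) - r^3 - 10*r^2 - 9*r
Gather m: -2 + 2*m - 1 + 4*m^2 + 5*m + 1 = 4*m^2 + 7*m - 2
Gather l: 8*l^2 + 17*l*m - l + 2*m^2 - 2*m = 8*l^2 + l*(17*m - 1) + 2*m^2 - 2*m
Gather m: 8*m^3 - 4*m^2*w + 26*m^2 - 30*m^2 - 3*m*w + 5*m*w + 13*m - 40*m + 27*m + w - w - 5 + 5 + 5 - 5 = 8*m^3 + m^2*(-4*w - 4) + 2*m*w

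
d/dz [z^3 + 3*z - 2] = 3*z^2 + 3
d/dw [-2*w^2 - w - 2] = -4*w - 1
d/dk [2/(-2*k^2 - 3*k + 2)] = 2*(4*k + 3)/(2*k^2 + 3*k - 2)^2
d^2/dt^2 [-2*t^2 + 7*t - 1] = -4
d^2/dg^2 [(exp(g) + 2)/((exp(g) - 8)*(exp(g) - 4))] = (exp(4*g) + 20*exp(3*g) - 264*exp(2*g) + 416*exp(g) + 1792)*exp(g)/(exp(6*g) - 36*exp(5*g) + 528*exp(4*g) - 4032*exp(3*g) + 16896*exp(2*g) - 36864*exp(g) + 32768)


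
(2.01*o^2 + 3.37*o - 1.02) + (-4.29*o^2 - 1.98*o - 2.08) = -2.28*o^2 + 1.39*o - 3.1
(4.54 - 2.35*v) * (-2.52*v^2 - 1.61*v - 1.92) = 5.922*v^3 - 7.6573*v^2 - 2.7974*v - 8.7168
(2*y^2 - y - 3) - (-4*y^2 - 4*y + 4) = 6*y^2 + 3*y - 7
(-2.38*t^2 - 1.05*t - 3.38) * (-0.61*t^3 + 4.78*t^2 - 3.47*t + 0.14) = 1.4518*t^5 - 10.7359*t^4 + 5.3014*t^3 - 12.8461*t^2 + 11.5816*t - 0.4732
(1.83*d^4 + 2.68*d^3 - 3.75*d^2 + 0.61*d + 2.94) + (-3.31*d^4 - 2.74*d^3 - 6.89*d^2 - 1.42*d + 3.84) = -1.48*d^4 - 0.0600000000000001*d^3 - 10.64*d^2 - 0.81*d + 6.78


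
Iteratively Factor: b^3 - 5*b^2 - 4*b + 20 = (b - 5)*(b^2 - 4) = (b - 5)*(b + 2)*(b - 2)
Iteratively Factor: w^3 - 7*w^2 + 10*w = (w)*(w^2 - 7*w + 10) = w*(w - 2)*(w - 5)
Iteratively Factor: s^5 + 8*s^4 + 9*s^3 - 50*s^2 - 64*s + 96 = (s - 2)*(s^4 + 10*s^3 + 29*s^2 + 8*s - 48) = (s - 2)*(s + 4)*(s^3 + 6*s^2 + 5*s - 12) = (s - 2)*(s - 1)*(s + 4)*(s^2 + 7*s + 12) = (s - 2)*(s - 1)*(s + 4)^2*(s + 3)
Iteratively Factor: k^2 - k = (k)*(k - 1)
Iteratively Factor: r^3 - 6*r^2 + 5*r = (r - 1)*(r^2 - 5*r) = r*(r - 1)*(r - 5)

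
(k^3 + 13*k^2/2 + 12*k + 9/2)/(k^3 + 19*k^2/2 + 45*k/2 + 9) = (k + 3)/(k + 6)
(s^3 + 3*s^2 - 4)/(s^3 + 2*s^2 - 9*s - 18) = (s^2 + s - 2)/(s^2 - 9)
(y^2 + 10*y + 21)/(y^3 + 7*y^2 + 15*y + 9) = (y + 7)/(y^2 + 4*y + 3)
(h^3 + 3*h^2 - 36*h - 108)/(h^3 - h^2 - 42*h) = (h^2 - 3*h - 18)/(h*(h - 7))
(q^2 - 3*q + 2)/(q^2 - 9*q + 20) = (q^2 - 3*q + 2)/(q^2 - 9*q + 20)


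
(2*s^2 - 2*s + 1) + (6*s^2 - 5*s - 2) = 8*s^2 - 7*s - 1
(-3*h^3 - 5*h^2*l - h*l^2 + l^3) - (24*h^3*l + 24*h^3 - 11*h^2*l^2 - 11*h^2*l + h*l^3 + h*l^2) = -24*h^3*l - 27*h^3 + 11*h^2*l^2 + 6*h^2*l - h*l^3 - 2*h*l^2 + l^3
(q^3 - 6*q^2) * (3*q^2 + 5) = 3*q^5 - 18*q^4 + 5*q^3 - 30*q^2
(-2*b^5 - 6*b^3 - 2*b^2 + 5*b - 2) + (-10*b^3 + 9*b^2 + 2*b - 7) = -2*b^5 - 16*b^3 + 7*b^2 + 7*b - 9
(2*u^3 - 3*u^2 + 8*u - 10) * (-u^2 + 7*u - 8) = -2*u^5 + 17*u^4 - 45*u^3 + 90*u^2 - 134*u + 80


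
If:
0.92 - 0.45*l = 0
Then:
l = 2.04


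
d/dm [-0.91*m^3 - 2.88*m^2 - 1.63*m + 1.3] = -2.73*m^2 - 5.76*m - 1.63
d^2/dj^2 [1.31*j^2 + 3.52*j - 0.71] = 2.62000000000000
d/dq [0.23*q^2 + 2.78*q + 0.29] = 0.46*q + 2.78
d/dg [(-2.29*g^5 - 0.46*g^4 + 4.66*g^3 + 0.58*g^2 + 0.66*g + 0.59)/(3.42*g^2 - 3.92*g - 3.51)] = (-23.4954*g^6 + 32.7608*g^5 + 61.5363*g^4 - 30.076*g^3 - 53.6006*g^2 - 8.1072*g - 0.00380000000000003)/(11.6964*g^4 - 26.8128*g^3 - 8.642*g^2 + 27.5184*g + 12.3201)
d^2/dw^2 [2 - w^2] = -2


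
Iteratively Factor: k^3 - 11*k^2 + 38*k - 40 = (k - 4)*(k^2 - 7*k + 10) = (k - 5)*(k - 4)*(k - 2)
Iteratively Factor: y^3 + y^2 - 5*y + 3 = (y + 3)*(y^2 - 2*y + 1) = (y - 1)*(y + 3)*(y - 1)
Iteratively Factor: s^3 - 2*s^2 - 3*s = (s + 1)*(s^2 - 3*s) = (s - 3)*(s + 1)*(s)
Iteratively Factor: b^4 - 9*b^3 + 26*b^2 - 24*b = (b)*(b^3 - 9*b^2 + 26*b - 24) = b*(b - 4)*(b^2 - 5*b + 6) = b*(b - 4)*(b - 2)*(b - 3)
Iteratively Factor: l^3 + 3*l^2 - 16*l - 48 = (l + 3)*(l^2 - 16) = (l + 3)*(l + 4)*(l - 4)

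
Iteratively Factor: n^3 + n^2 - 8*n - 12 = (n + 2)*(n^2 - n - 6) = (n + 2)^2*(n - 3)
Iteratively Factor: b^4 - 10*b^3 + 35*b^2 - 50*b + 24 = (b - 4)*(b^3 - 6*b^2 + 11*b - 6) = (b - 4)*(b - 1)*(b^2 - 5*b + 6) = (b - 4)*(b - 3)*(b - 1)*(b - 2)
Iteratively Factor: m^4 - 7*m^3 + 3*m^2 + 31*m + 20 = (m + 1)*(m^3 - 8*m^2 + 11*m + 20) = (m + 1)^2*(m^2 - 9*m + 20) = (m - 4)*(m + 1)^2*(m - 5)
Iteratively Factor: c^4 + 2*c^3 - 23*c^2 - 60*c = (c + 4)*(c^3 - 2*c^2 - 15*c) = (c + 3)*(c + 4)*(c^2 - 5*c) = (c - 5)*(c + 3)*(c + 4)*(c)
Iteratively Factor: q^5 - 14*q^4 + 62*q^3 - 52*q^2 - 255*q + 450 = (q - 3)*(q^4 - 11*q^3 + 29*q^2 + 35*q - 150) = (q - 5)*(q - 3)*(q^3 - 6*q^2 - q + 30) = (q - 5)^2*(q - 3)*(q^2 - q - 6) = (q - 5)^2*(q - 3)*(q + 2)*(q - 3)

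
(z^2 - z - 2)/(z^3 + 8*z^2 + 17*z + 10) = (z - 2)/(z^2 + 7*z + 10)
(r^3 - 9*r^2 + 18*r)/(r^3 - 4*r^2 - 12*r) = (r - 3)/(r + 2)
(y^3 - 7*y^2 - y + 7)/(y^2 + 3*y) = (y^3 - 7*y^2 - y + 7)/(y*(y + 3))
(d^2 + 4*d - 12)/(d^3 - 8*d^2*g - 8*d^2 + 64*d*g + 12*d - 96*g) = (d + 6)/(d^2 - 8*d*g - 6*d + 48*g)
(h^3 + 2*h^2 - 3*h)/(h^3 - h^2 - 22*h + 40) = h*(h^2 + 2*h - 3)/(h^3 - h^2 - 22*h + 40)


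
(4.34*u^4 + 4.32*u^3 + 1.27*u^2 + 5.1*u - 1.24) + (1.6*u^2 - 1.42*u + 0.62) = 4.34*u^4 + 4.32*u^3 + 2.87*u^2 + 3.68*u - 0.62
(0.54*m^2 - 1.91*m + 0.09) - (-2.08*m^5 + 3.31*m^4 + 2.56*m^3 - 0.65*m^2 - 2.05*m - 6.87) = 2.08*m^5 - 3.31*m^4 - 2.56*m^3 + 1.19*m^2 + 0.14*m + 6.96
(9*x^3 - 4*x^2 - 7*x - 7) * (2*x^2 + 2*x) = 18*x^5 + 10*x^4 - 22*x^3 - 28*x^2 - 14*x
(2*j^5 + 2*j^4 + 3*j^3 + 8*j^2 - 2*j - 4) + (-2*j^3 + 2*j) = 2*j^5 + 2*j^4 + j^3 + 8*j^2 - 4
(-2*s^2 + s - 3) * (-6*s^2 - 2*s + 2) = 12*s^4 - 2*s^3 + 12*s^2 + 8*s - 6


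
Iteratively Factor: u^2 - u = (u - 1)*(u)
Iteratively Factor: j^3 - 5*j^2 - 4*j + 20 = (j + 2)*(j^2 - 7*j + 10) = (j - 2)*(j + 2)*(j - 5)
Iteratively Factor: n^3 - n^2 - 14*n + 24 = (n + 4)*(n^2 - 5*n + 6) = (n - 3)*(n + 4)*(n - 2)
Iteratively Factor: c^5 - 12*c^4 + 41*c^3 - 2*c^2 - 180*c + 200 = (c + 2)*(c^4 - 14*c^3 + 69*c^2 - 140*c + 100) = (c - 2)*(c + 2)*(c^3 - 12*c^2 + 45*c - 50) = (c - 5)*(c - 2)*(c + 2)*(c^2 - 7*c + 10) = (c - 5)^2*(c - 2)*(c + 2)*(c - 2)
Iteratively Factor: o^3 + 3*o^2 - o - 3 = (o - 1)*(o^2 + 4*o + 3) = (o - 1)*(o + 1)*(o + 3)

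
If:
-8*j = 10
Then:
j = -5/4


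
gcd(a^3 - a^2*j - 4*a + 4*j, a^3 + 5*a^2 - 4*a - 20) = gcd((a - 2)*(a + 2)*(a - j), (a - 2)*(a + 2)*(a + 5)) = a^2 - 4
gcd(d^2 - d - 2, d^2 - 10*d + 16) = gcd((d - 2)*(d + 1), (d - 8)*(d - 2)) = d - 2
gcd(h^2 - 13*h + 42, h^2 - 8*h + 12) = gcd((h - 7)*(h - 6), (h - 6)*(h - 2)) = h - 6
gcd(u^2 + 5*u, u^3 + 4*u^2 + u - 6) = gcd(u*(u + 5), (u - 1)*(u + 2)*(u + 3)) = 1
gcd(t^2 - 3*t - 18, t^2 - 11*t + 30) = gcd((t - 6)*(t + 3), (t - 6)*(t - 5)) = t - 6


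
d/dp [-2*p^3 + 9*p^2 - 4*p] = -6*p^2 + 18*p - 4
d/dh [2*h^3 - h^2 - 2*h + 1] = 6*h^2 - 2*h - 2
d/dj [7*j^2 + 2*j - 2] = 14*j + 2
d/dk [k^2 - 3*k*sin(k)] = -3*k*cos(k) + 2*k - 3*sin(k)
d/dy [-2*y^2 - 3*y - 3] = -4*y - 3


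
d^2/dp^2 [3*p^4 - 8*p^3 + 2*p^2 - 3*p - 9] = 36*p^2 - 48*p + 4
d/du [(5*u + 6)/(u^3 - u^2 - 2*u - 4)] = (5*u^3 - 5*u^2 - 10*u + (5*u + 6)*(-3*u^2 + 2*u + 2) - 20)/(-u^3 + u^2 + 2*u + 4)^2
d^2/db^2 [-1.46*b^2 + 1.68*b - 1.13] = -2.92000000000000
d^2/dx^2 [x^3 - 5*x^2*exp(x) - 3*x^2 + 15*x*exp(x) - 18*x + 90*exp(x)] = -5*x^2*exp(x) - 5*x*exp(x) + 6*x + 110*exp(x) - 6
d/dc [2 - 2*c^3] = -6*c^2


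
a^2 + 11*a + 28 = (a + 4)*(a + 7)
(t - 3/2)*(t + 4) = t^2 + 5*t/2 - 6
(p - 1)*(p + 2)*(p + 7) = p^3 + 8*p^2 + 5*p - 14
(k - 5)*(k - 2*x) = k^2 - 2*k*x - 5*k + 10*x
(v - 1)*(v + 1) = v^2 - 1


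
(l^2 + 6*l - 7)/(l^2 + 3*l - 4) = (l + 7)/(l + 4)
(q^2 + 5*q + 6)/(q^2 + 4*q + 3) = (q + 2)/(q + 1)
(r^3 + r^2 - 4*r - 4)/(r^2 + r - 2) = (r^2 - r - 2)/(r - 1)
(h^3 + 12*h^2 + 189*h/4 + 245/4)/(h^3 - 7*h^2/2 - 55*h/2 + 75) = (4*h^2 + 28*h + 49)/(2*(2*h^2 - 17*h + 30))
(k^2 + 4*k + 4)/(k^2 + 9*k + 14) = (k + 2)/(k + 7)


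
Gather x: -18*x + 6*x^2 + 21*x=6*x^2 + 3*x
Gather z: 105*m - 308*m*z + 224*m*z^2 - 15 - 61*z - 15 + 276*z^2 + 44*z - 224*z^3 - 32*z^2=105*m - 224*z^3 + z^2*(224*m + 244) + z*(-308*m - 17) - 30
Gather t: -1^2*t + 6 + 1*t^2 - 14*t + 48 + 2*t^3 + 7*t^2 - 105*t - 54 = 2*t^3 + 8*t^2 - 120*t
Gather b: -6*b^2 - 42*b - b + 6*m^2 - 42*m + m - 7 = -6*b^2 - 43*b + 6*m^2 - 41*m - 7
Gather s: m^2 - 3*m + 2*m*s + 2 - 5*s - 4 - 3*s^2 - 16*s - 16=m^2 - 3*m - 3*s^2 + s*(2*m - 21) - 18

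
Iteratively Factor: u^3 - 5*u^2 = (u)*(u^2 - 5*u) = u*(u - 5)*(u)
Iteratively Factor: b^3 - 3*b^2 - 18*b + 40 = (b - 5)*(b^2 + 2*b - 8) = (b - 5)*(b - 2)*(b + 4)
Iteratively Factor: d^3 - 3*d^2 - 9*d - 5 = (d + 1)*(d^2 - 4*d - 5) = (d - 5)*(d + 1)*(d + 1)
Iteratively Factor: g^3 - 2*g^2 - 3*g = (g + 1)*(g^2 - 3*g) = g*(g + 1)*(g - 3)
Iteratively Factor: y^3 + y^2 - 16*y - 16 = (y + 4)*(y^2 - 3*y - 4) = (y + 1)*(y + 4)*(y - 4)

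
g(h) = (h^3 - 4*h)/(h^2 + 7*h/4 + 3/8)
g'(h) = (-2*h - 7/4)*(h^3 - 4*h)/(h^2 + 7*h/4 + 3/8)^2 + (3*h^2 - 4)/(h^2 + 7*h/4 + 3/8)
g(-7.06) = -8.55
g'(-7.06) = 1.05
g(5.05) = 3.13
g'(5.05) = 1.02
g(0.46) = -1.25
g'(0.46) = -0.02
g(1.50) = -0.50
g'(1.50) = 0.98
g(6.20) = 4.30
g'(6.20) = 1.02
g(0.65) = -1.20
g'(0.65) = 0.48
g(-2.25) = -1.59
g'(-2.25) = 4.54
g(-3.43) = -4.34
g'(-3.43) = 1.49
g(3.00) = 1.03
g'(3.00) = 1.03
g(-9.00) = -10.56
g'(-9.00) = 1.03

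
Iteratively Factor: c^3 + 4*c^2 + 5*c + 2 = (c + 1)*(c^2 + 3*c + 2) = (c + 1)^2*(c + 2)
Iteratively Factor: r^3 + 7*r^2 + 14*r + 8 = (r + 1)*(r^2 + 6*r + 8) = (r + 1)*(r + 4)*(r + 2)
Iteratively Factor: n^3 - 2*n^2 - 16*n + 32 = (n + 4)*(n^2 - 6*n + 8) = (n - 4)*(n + 4)*(n - 2)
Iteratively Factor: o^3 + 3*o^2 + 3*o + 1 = (o + 1)*(o^2 + 2*o + 1) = (o + 1)^2*(o + 1)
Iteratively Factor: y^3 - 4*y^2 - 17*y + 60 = (y - 5)*(y^2 + y - 12) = (y - 5)*(y - 3)*(y + 4)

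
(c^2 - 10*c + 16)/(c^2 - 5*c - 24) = (c - 2)/(c + 3)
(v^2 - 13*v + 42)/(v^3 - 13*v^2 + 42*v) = 1/v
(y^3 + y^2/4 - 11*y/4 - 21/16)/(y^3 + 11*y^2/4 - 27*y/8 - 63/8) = (y + 1/2)/(y + 3)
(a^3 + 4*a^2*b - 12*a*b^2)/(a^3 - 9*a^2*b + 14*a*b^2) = (a + 6*b)/(a - 7*b)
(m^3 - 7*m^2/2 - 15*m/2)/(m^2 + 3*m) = (2*m^2 - 7*m - 15)/(2*(m + 3))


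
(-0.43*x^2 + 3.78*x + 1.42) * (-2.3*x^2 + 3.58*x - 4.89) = 0.989*x^4 - 10.2334*x^3 + 12.3691*x^2 - 13.4006*x - 6.9438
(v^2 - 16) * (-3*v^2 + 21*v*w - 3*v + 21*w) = -3*v^4 + 21*v^3*w - 3*v^3 + 21*v^2*w + 48*v^2 - 336*v*w + 48*v - 336*w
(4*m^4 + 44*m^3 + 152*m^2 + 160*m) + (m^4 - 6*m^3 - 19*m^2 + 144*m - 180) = 5*m^4 + 38*m^3 + 133*m^2 + 304*m - 180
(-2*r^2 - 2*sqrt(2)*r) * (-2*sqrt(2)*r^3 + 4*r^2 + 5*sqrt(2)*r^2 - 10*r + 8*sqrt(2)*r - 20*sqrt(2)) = 4*sqrt(2)*r^5 - 10*sqrt(2)*r^4 - 24*sqrt(2)*r^3 - 32*r^2 + 60*sqrt(2)*r^2 + 80*r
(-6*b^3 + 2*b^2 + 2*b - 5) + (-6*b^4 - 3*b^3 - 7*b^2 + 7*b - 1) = -6*b^4 - 9*b^3 - 5*b^2 + 9*b - 6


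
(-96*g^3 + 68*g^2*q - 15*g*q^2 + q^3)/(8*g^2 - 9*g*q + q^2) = (12*g^2 - 7*g*q + q^2)/(-g + q)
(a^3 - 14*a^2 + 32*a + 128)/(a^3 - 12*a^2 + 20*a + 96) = (a - 8)/(a - 6)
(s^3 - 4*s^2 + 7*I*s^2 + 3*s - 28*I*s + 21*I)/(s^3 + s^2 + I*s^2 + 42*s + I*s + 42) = (s^2 - 4*s + 3)/(s^2 + s*(1 - 6*I) - 6*I)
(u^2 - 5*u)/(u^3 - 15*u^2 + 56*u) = (u - 5)/(u^2 - 15*u + 56)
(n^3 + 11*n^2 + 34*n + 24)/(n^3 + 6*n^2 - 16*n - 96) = (n + 1)/(n - 4)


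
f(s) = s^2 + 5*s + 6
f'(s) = 2*s + 5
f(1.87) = 18.85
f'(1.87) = 8.74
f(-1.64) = 0.49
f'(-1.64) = 1.72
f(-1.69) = 0.41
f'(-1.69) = 1.62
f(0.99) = 11.93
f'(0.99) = 6.98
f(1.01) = 12.07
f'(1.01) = 7.02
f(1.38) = 14.80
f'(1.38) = 7.76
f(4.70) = 51.59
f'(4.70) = 14.40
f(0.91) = 11.38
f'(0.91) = 6.82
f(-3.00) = 0.00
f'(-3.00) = -1.00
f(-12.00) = 90.00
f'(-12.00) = -19.00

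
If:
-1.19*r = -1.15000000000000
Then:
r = 0.97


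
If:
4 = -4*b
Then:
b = -1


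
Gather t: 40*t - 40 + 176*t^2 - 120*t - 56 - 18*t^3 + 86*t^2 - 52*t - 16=-18*t^3 + 262*t^2 - 132*t - 112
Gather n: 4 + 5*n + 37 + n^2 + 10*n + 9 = n^2 + 15*n + 50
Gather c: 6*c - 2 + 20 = 6*c + 18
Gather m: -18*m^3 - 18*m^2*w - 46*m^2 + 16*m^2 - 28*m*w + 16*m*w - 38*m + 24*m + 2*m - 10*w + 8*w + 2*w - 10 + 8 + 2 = -18*m^3 + m^2*(-18*w - 30) + m*(-12*w - 12)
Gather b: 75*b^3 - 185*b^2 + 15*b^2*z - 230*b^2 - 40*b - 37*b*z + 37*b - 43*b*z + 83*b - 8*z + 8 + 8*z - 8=75*b^3 + b^2*(15*z - 415) + b*(80 - 80*z)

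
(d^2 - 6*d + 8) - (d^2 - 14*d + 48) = 8*d - 40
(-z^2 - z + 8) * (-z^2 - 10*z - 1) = z^4 + 11*z^3 + 3*z^2 - 79*z - 8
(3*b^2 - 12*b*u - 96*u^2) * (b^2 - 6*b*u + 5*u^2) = 3*b^4 - 30*b^3*u - 9*b^2*u^2 + 516*b*u^3 - 480*u^4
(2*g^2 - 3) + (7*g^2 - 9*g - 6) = 9*g^2 - 9*g - 9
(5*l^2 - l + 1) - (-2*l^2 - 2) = 7*l^2 - l + 3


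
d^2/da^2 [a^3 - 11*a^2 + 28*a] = 6*a - 22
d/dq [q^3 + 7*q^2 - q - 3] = 3*q^2 + 14*q - 1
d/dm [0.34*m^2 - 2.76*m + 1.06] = 0.68*m - 2.76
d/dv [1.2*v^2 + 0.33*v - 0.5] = 2.4*v + 0.33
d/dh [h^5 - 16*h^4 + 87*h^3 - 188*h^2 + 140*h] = 5*h^4 - 64*h^3 + 261*h^2 - 376*h + 140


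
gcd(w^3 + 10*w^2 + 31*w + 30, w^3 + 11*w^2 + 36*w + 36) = w^2 + 5*w + 6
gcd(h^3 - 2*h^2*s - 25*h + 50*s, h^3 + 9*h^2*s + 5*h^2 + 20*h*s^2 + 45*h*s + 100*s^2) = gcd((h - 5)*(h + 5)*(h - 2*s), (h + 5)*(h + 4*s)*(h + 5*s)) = h + 5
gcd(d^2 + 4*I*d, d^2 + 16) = d + 4*I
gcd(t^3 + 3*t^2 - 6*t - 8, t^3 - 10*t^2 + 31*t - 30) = t - 2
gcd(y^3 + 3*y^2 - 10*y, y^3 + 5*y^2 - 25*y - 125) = y + 5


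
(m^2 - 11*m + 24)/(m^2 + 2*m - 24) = (m^2 - 11*m + 24)/(m^2 + 2*m - 24)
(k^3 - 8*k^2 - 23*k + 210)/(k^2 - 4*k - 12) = (k^2 - 2*k - 35)/(k + 2)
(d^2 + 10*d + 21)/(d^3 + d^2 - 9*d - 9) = (d + 7)/(d^2 - 2*d - 3)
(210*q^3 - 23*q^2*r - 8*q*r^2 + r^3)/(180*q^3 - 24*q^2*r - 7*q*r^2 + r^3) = (7*q - r)/(6*q - r)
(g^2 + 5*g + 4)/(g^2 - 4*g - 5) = (g + 4)/(g - 5)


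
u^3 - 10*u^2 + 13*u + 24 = (u - 8)*(u - 3)*(u + 1)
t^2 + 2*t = t*(t + 2)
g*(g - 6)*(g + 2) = g^3 - 4*g^2 - 12*g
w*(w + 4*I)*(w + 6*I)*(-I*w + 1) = -I*w^4 + 11*w^3 + 34*I*w^2 - 24*w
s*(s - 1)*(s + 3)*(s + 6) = s^4 + 8*s^3 + 9*s^2 - 18*s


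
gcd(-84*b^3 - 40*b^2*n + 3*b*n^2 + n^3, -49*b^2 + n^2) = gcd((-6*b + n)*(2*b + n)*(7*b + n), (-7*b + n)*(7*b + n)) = 7*b + n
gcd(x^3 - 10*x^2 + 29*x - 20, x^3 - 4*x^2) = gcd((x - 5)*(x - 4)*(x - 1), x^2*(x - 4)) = x - 4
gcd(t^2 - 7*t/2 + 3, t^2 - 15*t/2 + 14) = 1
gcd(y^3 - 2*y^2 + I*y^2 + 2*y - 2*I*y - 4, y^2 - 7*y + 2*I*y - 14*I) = y + 2*I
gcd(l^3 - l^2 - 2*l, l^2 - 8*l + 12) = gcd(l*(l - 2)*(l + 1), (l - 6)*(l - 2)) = l - 2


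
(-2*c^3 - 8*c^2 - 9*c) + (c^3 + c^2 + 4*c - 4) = -c^3 - 7*c^2 - 5*c - 4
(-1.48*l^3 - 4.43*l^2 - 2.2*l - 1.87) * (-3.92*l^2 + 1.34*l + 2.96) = 5.8016*l^5 + 15.3824*l^4 - 1.693*l^3 - 8.7304*l^2 - 9.0178*l - 5.5352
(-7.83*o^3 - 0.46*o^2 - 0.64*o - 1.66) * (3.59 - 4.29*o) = 33.5907*o^4 - 26.1363*o^3 + 1.0942*o^2 + 4.8238*o - 5.9594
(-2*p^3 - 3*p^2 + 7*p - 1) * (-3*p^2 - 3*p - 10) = 6*p^5 + 15*p^4 + 8*p^3 + 12*p^2 - 67*p + 10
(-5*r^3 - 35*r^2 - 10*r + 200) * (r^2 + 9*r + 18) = -5*r^5 - 80*r^4 - 415*r^3 - 520*r^2 + 1620*r + 3600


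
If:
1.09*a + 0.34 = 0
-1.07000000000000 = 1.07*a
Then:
No Solution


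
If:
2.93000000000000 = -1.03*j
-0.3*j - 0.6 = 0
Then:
No Solution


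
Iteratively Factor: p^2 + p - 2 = (p + 2)*(p - 1)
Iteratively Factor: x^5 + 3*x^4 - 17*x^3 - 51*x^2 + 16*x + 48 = (x - 4)*(x^4 + 7*x^3 + 11*x^2 - 7*x - 12) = (x - 4)*(x - 1)*(x^3 + 8*x^2 + 19*x + 12) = (x - 4)*(x - 1)*(x + 1)*(x^2 + 7*x + 12) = (x - 4)*(x - 1)*(x + 1)*(x + 3)*(x + 4)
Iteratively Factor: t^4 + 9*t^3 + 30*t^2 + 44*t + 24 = (t + 2)*(t^3 + 7*t^2 + 16*t + 12) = (t + 2)*(t + 3)*(t^2 + 4*t + 4) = (t + 2)^2*(t + 3)*(t + 2)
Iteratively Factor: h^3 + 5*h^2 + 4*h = (h + 4)*(h^2 + h) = h*(h + 4)*(h + 1)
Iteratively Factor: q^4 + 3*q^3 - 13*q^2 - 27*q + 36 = (q + 3)*(q^3 - 13*q + 12) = (q + 3)*(q + 4)*(q^2 - 4*q + 3) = (q - 1)*(q + 3)*(q + 4)*(q - 3)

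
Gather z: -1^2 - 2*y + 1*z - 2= -2*y + z - 3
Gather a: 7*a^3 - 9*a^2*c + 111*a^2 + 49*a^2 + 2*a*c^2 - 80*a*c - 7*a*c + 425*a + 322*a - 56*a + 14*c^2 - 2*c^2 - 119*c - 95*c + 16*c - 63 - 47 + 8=7*a^3 + a^2*(160 - 9*c) + a*(2*c^2 - 87*c + 691) + 12*c^2 - 198*c - 102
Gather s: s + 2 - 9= s - 7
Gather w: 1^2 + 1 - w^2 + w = -w^2 + w + 2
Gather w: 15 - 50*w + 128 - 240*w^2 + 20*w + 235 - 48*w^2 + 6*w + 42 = -288*w^2 - 24*w + 420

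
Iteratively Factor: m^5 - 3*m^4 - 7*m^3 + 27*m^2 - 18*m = (m - 3)*(m^4 - 7*m^2 + 6*m) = m*(m - 3)*(m^3 - 7*m + 6) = m*(m - 3)*(m - 1)*(m^2 + m - 6) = m*(m - 3)*(m - 1)*(m + 3)*(m - 2)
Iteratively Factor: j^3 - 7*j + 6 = (j - 2)*(j^2 + 2*j - 3) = (j - 2)*(j - 1)*(j + 3)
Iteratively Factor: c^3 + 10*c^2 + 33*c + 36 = (c + 3)*(c^2 + 7*c + 12) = (c + 3)^2*(c + 4)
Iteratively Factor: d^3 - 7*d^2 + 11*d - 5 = (d - 1)*(d^2 - 6*d + 5) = (d - 1)^2*(d - 5)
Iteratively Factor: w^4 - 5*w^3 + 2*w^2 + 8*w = (w - 4)*(w^3 - w^2 - 2*w) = w*(w - 4)*(w^2 - w - 2) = w*(w - 4)*(w - 2)*(w + 1)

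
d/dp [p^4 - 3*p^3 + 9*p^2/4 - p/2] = 4*p^3 - 9*p^2 + 9*p/2 - 1/2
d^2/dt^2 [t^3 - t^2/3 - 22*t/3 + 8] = 6*t - 2/3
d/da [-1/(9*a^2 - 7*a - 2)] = (18*a - 7)/(-9*a^2 + 7*a + 2)^2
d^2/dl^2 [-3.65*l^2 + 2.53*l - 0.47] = -7.30000000000000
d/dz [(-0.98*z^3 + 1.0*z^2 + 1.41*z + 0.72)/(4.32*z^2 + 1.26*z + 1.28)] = (-4.2336*z^4 - 2.4696*z^3 - 8.5944*z^2 - 3.6608*z + 0.8976)/(18.6624*z^4 + 10.8864*z^3 + 12.6468*z^2 + 3.2256*z + 1.6384)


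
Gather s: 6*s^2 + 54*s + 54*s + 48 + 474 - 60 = 6*s^2 + 108*s + 462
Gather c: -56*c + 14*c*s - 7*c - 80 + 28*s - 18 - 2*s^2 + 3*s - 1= c*(14*s - 63) - 2*s^2 + 31*s - 99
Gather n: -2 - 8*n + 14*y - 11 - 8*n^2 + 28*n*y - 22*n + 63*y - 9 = -8*n^2 + n*(28*y - 30) + 77*y - 22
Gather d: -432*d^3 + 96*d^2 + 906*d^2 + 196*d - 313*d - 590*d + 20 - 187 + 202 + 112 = -432*d^3 + 1002*d^2 - 707*d + 147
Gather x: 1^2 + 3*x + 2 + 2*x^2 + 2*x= 2*x^2 + 5*x + 3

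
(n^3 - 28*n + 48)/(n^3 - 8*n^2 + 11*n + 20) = (n^2 + 4*n - 12)/(n^2 - 4*n - 5)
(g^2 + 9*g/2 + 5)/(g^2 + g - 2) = (g + 5/2)/(g - 1)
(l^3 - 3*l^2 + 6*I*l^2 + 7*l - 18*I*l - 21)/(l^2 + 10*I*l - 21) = (l^2 - l*(3 + I) + 3*I)/(l + 3*I)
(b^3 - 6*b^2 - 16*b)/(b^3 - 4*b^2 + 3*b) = (b^2 - 6*b - 16)/(b^2 - 4*b + 3)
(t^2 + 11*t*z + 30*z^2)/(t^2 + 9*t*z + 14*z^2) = (t^2 + 11*t*z + 30*z^2)/(t^2 + 9*t*z + 14*z^2)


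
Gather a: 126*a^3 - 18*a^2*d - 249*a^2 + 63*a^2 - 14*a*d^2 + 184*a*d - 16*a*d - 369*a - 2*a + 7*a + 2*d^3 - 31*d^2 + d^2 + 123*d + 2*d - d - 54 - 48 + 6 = 126*a^3 + a^2*(-18*d - 186) + a*(-14*d^2 + 168*d - 364) + 2*d^3 - 30*d^2 + 124*d - 96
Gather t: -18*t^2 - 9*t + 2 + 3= -18*t^2 - 9*t + 5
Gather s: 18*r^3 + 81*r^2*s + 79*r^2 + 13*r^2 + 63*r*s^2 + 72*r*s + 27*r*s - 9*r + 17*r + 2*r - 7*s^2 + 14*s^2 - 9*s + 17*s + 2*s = 18*r^3 + 92*r^2 + 10*r + s^2*(63*r + 7) + s*(81*r^2 + 99*r + 10)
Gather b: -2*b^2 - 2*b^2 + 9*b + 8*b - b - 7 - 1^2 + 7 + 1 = -4*b^2 + 16*b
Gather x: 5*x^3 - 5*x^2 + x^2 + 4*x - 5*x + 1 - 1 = 5*x^3 - 4*x^2 - x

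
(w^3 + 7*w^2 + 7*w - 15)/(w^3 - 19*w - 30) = (w^2 + 4*w - 5)/(w^2 - 3*w - 10)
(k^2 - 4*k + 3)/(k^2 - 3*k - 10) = (-k^2 + 4*k - 3)/(-k^2 + 3*k + 10)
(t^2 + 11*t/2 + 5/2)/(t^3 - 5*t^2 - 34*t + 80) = (t + 1/2)/(t^2 - 10*t + 16)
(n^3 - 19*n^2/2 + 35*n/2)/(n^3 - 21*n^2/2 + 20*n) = (n - 7)/(n - 8)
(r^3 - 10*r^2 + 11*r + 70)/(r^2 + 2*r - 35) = (r^2 - 5*r - 14)/(r + 7)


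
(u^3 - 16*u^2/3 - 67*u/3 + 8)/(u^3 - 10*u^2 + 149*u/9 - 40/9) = 3*(u + 3)/(3*u - 5)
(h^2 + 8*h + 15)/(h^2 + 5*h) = (h + 3)/h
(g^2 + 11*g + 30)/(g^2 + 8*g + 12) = (g + 5)/(g + 2)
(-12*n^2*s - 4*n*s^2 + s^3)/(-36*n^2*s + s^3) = (2*n + s)/(6*n + s)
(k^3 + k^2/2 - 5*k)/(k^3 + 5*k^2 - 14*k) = (k + 5/2)/(k + 7)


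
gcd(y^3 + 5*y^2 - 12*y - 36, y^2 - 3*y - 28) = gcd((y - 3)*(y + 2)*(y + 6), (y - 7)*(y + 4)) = 1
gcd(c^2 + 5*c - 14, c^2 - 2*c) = c - 2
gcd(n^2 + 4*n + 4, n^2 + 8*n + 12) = n + 2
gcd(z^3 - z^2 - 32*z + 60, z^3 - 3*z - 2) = z - 2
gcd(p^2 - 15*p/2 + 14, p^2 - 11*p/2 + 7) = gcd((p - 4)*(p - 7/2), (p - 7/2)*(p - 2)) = p - 7/2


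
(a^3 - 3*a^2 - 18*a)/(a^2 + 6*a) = (a^2 - 3*a - 18)/(a + 6)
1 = 1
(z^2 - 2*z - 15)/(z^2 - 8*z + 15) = (z + 3)/(z - 3)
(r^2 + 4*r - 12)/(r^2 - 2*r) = (r + 6)/r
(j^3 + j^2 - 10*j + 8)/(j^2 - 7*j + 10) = (j^2 + 3*j - 4)/(j - 5)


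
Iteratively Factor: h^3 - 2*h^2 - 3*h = (h + 1)*(h^2 - 3*h) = h*(h + 1)*(h - 3)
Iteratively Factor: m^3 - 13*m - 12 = (m + 1)*(m^2 - m - 12) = (m - 4)*(m + 1)*(m + 3)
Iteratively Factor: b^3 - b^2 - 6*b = (b)*(b^2 - b - 6) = b*(b - 3)*(b + 2)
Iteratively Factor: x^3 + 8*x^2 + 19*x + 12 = (x + 4)*(x^2 + 4*x + 3) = (x + 3)*(x + 4)*(x + 1)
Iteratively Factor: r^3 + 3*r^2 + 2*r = (r + 2)*(r^2 + r) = (r + 1)*(r + 2)*(r)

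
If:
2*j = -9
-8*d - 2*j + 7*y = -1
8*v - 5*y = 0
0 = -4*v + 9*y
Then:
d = 5/4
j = -9/2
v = 0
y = 0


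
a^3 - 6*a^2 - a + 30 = (a - 5)*(a - 3)*(a + 2)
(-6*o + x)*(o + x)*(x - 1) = -6*o^2*x + 6*o^2 - 5*o*x^2 + 5*o*x + x^3 - x^2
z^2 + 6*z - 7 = (z - 1)*(z + 7)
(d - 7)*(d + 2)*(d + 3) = d^3 - 2*d^2 - 29*d - 42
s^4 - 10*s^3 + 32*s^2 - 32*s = s*(s - 4)^2*(s - 2)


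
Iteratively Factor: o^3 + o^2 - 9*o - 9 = (o - 3)*(o^2 + 4*o + 3) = (o - 3)*(o + 3)*(o + 1)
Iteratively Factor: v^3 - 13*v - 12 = (v - 4)*(v^2 + 4*v + 3) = (v - 4)*(v + 3)*(v + 1)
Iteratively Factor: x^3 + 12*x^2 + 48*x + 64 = (x + 4)*(x^2 + 8*x + 16) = (x + 4)^2*(x + 4)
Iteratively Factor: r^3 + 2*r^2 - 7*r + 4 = (r - 1)*(r^2 + 3*r - 4) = (r - 1)^2*(r + 4)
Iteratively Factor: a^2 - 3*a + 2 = (a - 1)*(a - 2)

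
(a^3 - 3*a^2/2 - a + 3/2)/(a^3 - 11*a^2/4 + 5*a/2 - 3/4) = 2*(2*a^2 - a - 3)/(4*a^2 - 7*a + 3)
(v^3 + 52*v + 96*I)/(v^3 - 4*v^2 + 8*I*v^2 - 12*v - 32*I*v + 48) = (v - 8*I)/(v - 4)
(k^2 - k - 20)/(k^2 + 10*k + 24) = (k - 5)/(k + 6)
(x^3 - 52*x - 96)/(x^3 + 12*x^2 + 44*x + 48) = (x - 8)/(x + 4)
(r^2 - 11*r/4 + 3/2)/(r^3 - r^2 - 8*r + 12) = (r - 3/4)/(r^2 + r - 6)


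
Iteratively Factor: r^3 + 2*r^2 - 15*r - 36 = (r - 4)*(r^2 + 6*r + 9) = (r - 4)*(r + 3)*(r + 3)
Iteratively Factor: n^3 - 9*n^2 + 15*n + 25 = (n + 1)*(n^2 - 10*n + 25) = (n - 5)*(n + 1)*(n - 5)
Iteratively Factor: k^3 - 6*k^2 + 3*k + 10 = (k - 5)*(k^2 - k - 2) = (k - 5)*(k - 2)*(k + 1)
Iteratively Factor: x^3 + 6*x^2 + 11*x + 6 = (x + 1)*(x^2 + 5*x + 6) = (x + 1)*(x + 3)*(x + 2)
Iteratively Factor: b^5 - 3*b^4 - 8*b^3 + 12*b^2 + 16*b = (b + 2)*(b^4 - 5*b^3 + 2*b^2 + 8*b) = (b - 2)*(b + 2)*(b^3 - 3*b^2 - 4*b) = (b - 4)*(b - 2)*(b + 2)*(b^2 + b) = (b - 4)*(b - 2)*(b + 1)*(b + 2)*(b)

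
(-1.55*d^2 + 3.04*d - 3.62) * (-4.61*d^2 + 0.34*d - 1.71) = 7.1455*d^4 - 14.5414*d^3 + 20.3723*d^2 - 6.4292*d + 6.1902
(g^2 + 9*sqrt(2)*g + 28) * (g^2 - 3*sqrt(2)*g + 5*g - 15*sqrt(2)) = g^4 + 5*g^3 + 6*sqrt(2)*g^3 - 26*g^2 + 30*sqrt(2)*g^2 - 130*g - 84*sqrt(2)*g - 420*sqrt(2)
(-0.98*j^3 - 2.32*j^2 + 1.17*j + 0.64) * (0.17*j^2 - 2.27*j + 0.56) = -0.1666*j^5 + 1.8302*j^4 + 4.9165*j^3 - 3.8463*j^2 - 0.7976*j + 0.3584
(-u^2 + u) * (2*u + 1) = -2*u^3 + u^2 + u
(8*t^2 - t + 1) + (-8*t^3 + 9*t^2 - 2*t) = -8*t^3 + 17*t^2 - 3*t + 1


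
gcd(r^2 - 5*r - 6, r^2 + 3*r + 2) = r + 1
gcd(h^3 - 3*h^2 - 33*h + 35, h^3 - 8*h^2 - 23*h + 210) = h^2 - 2*h - 35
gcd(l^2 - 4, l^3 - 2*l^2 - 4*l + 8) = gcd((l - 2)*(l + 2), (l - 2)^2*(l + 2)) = l^2 - 4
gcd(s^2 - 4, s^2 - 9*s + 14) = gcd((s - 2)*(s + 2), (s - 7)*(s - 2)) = s - 2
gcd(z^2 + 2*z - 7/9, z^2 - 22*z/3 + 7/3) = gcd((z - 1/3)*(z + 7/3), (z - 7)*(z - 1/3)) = z - 1/3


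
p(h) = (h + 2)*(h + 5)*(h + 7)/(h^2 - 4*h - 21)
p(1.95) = -9.83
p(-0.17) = -2.98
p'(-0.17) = -2.04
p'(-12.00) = 0.57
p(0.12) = -3.60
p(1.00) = -6.00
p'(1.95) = -4.96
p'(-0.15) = -2.06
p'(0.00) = -2.17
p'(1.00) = -3.25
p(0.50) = -4.53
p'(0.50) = -2.64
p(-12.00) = -2.05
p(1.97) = -9.93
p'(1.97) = -5.01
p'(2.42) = -6.24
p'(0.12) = -2.28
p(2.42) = -12.45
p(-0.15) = -3.02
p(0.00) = -3.33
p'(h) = (4 - 2*h)*(h + 2)*(h + 5)*(h + 7)/(h^2 - 4*h - 21)^2 + (h + 2)*(h + 5)/(h^2 - 4*h - 21) + (h + 2)*(h + 7)/(h^2 - 4*h - 21) + (h + 5)*(h + 7)/(h^2 - 4*h - 21) = (h^4 - 8*h^3 - 178*h^2 - 728*h - 959)/(h^4 - 8*h^3 - 26*h^2 + 168*h + 441)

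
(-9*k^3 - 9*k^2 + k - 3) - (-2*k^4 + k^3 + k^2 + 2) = 2*k^4 - 10*k^3 - 10*k^2 + k - 5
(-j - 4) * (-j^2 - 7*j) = j^3 + 11*j^2 + 28*j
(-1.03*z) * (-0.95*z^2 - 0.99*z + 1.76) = 0.9785*z^3 + 1.0197*z^2 - 1.8128*z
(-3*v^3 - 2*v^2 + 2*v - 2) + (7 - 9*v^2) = -3*v^3 - 11*v^2 + 2*v + 5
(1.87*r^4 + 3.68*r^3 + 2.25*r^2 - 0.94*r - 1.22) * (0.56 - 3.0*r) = -5.61*r^5 - 9.9928*r^4 - 4.6892*r^3 + 4.08*r^2 + 3.1336*r - 0.6832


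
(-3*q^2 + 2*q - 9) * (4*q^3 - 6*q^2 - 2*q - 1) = -12*q^5 + 26*q^4 - 42*q^3 + 53*q^2 + 16*q + 9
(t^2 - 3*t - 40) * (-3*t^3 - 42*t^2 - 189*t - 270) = -3*t^5 - 33*t^4 + 57*t^3 + 1977*t^2 + 8370*t + 10800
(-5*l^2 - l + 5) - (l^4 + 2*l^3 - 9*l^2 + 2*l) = -l^4 - 2*l^3 + 4*l^2 - 3*l + 5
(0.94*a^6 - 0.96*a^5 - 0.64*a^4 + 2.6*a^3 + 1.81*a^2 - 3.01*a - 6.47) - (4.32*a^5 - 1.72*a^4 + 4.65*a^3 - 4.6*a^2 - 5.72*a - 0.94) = 0.94*a^6 - 5.28*a^5 + 1.08*a^4 - 2.05*a^3 + 6.41*a^2 + 2.71*a - 5.53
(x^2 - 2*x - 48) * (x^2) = x^4 - 2*x^3 - 48*x^2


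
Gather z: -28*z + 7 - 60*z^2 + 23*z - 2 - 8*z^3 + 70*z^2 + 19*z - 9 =-8*z^3 + 10*z^2 + 14*z - 4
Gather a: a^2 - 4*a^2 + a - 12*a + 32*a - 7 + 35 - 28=-3*a^2 + 21*a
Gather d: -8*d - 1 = -8*d - 1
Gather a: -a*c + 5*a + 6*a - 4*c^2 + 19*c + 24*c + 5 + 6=a*(11 - c) - 4*c^2 + 43*c + 11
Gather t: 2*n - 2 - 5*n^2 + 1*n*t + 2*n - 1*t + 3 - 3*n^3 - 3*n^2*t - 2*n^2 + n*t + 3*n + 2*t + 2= -3*n^3 - 7*n^2 + 7*n + t*(-3*n^2 + 2*n + 1) + 3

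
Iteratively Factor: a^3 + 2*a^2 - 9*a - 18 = (a + 3)*(a^2 - a - 6) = (a + 2)*(a + 3)*(a - 3)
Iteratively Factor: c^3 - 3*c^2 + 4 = (c - 2)*(c^2 - c - 2) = (c - 2)^2*(c + 1)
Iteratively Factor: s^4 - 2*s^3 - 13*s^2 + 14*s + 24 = (s + 3)*(s^3 - 5*s^2 + 2*s + 8) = (s - 4)*(s + 3)*(s^2 - s - 2) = (s - 4)*(s - 2)*(s + 3)*(s + 1)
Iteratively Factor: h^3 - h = (h + 1)*(h^2 - h) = h*(h + 1)*(h - 1)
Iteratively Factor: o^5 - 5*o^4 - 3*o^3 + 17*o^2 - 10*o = (o - 5)*(o^4 - 3*o^2 + 2*o) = (o - 5)*(o - 1)*(o^3 + o^2 - 2*o) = (o - 5)*(o - 1)^2*(o^2 + 2*o) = (o - 5)*(o - 1)^2*(o + 2)*(o)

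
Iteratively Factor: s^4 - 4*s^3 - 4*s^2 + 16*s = (s + 2)*(s^3 - 6*s^2 + 8*s) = s*(s + 2)*(s^2 - 6*s + 8) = s*(s - 2)*(s + 2)*(s - 4)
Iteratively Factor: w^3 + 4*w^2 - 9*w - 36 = (w + 3)*(w^2 + w - 12) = (w - 3)*(w + 3)*(w + 4)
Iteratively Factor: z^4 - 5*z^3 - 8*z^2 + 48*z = (z + 3)*(z^3 - 8*z^2 + 16*z) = (z - 4)*(z + 3)*(z^2 - 4*z) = z*(z - 4)*(z + 3)*(z - 4)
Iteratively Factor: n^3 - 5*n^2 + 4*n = (n - 1)*(n^2 - 4*n) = n*(n - 1)*(n - 4)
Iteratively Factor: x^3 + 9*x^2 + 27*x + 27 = (x + 3)*(x^2 + 6*x + 9) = (x + 3)^2*(x + 3)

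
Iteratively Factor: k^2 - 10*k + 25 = (k - 5)*(k - 5)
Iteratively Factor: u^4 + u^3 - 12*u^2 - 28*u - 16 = (u + 2)*(u^3 - u^2 - 10*u - 8) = (u + 2)^2*(u^2 - 3*u - 4) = (u + 1)*(u + 2)^2*(u - 4)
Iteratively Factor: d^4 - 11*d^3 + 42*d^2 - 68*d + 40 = (d - 2)*(d^3 - 9*d^2 + 24*d - 20) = (d - 5)*(d - 2)*(d^2 - 4*d + 4) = (d - 5)*(d - 2)^2*(d - 2)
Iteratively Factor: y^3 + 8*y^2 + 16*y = (y + 4)*(y^2 + 4*y) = y*(y + 4)*(y + 4)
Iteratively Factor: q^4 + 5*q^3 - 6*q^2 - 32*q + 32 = (q - 2)*(q^3 + 7*q^2 + 8*q - 16) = (q - 2)*(q - 1)*(q^2 + 8*q + 16) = (q - 2)*(q - 1)*(q + 4)*(q + 4)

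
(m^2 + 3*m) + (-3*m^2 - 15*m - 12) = -2*m^2 - 12*m - 12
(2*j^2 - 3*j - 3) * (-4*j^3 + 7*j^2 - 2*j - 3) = -8*j^5 + 26*j^4 - 13*j^3 - 21*j^2 + 15*j + 9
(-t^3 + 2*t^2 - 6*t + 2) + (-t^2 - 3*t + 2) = -t^3 + t^2 - 9*t + 4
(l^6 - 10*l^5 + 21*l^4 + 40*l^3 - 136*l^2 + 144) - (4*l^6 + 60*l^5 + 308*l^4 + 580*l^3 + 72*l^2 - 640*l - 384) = -3*l^6 - 70*l^5 - 287*l^4 - 540*l^3 - 208*l^2 + 640*l + 528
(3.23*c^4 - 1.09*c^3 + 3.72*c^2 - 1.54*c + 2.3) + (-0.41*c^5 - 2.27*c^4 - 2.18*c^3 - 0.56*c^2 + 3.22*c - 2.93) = -0.41*c^5 + 0.96*c^4 - 3.27*c^3 + 3.16*c^2 + 1.68*c - 0.63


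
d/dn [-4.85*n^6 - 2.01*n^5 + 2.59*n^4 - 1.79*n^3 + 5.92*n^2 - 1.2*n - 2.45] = -29.1*n^5 - 10.05*n^4 + 10.36*n^3 - 5.37*n^2 + 11.84*n - 1.2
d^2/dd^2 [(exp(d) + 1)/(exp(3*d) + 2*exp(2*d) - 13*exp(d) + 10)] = (4*exp(6*d) + 15*exp(5*d) + 78*exp(4*d) - 114*exp(3*d) - 288*exp(2*d) + 219*exp(d) + 230)*exp(d)/(exp(9*d) + 6*exp(8*d) - 27*exp(7*d) - 118*exp(6*d) + 471*exp(5*d) + 354*exp(4*d) - 3457*exp(3*d) + 5670*exp(2*d) - 3900*exp(d) + 1000)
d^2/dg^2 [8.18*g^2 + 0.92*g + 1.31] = 16.3600000000000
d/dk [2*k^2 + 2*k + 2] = 4*k + 2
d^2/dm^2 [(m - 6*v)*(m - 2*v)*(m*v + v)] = 2*v*(3*m - 8*v + 1)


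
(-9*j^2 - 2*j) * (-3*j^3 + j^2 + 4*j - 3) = 27*j^5 - 3*j^4 - 38*j^3 + 19*j^2 + 6*j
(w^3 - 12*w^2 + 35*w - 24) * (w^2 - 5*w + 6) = w^5 - 17*w^4 + 101*w^3 - 271*w^2 + 330*w - 144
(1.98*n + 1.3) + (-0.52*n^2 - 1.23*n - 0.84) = -0.52*n^2 + 0.75*n + 0.46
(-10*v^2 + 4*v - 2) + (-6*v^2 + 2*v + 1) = -16*v^2 + 6*v - 1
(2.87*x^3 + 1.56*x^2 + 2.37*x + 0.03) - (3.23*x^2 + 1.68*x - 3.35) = 2.87*x^3 - 1.67*x^2 + 0.69*x + 3.38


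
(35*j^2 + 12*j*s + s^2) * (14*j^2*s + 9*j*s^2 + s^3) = 490*j^4*s + 483*j^3*s^2 + 157*j^2*s^3 + 21*j*s^4 + s^5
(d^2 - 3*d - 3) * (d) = d^3 - 3*d^2 - 3*d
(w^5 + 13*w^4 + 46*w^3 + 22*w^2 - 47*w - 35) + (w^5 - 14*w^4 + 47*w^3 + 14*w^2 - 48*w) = 2*w^5 - w^4 + 93*w^3 + 36*w^2 - 95*w - 35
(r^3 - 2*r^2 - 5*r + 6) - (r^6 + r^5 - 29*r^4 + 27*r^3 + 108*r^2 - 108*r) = -r^6 - r^5 + 29*r^4 - 26*r^3 - 110*r^2 + 103*r + 6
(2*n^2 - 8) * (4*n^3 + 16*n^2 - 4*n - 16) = 8*n^5 + 32*n^4 - 40*n^3 - 160*n^2 + 32*n + 128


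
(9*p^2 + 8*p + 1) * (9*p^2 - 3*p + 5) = 81*p^4 + 45*p^3 + 30*p^2 + 37*p + 5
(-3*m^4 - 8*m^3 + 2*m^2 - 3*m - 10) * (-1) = 3*m^4 + 8*m^3 - 2*m^2 + 3*m + 10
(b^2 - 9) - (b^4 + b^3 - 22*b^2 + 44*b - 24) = -b^4 - b^3 + 23*b^2 - 44*b + 15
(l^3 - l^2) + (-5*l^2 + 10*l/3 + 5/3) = l^3 - 6*l^2 + 10*l/3 + 5/3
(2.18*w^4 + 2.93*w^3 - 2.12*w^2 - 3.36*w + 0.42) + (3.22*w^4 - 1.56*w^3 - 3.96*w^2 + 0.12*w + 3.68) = 5.4*w^4 + 1.37*w^3 - 6.08*w^2 - 3.24*w + 4.1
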